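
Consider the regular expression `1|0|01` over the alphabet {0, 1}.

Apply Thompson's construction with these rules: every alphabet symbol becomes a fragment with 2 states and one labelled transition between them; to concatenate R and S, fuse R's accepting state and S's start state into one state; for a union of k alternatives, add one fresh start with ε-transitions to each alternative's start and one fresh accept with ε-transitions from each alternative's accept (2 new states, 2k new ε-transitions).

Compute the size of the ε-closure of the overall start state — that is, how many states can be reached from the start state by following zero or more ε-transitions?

Compute the ε-closure size of each fragment's start state recursively; a symbol fragment's start has no outgoing ε-edge, so its closure is just itself (size 1).
  01 → same as the first factor's closure: C = 1
  1|0|01 → new start ε-reaches every alternative's start; none of them accept ε, so the new accept is not reached: C = 1 + 1 + 1 + 1 = 4

4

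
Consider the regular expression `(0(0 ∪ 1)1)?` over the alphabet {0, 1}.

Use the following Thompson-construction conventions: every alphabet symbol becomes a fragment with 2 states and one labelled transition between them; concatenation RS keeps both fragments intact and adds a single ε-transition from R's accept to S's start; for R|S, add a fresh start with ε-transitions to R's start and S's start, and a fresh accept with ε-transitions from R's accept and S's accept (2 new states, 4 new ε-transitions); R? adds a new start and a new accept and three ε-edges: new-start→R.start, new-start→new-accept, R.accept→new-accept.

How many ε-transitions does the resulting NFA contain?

Per subexpression:
Each of the 4 symbol leaves contributes 0 ε-transitions.
  0 ∪ 1 : 4 ε-transitions
  0(0 ∪ 1)1 : 6 ε-transitions
  (0(0 ∪ 1)1)? : 9 ε-transitions

9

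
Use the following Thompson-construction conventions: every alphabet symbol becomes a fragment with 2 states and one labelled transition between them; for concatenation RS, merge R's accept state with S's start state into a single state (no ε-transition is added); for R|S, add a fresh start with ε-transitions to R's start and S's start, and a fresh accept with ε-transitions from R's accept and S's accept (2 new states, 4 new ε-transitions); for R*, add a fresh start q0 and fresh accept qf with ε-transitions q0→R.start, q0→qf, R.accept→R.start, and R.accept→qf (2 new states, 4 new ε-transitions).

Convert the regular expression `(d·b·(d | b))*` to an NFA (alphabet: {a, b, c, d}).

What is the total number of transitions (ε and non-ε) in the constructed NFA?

12

Recursing over subexpressions:
Each of the 4 symbol leaves contributes 1 transition (1 symbol, 0 ε).
  d | b : 6 transitions (2 symbol, 4 ε)
  d·b·(d | b) : 8 transitions (4 symbol, 4 ε)
  (d·b·(d | b))* : 12 transitions (4 symbol, 8 ε)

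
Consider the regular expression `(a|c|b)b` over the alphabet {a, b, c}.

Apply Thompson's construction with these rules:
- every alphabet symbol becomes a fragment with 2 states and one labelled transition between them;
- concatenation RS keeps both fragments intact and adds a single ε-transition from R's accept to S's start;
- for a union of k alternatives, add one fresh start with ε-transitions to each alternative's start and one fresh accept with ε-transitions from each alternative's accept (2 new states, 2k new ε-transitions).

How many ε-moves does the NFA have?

7

Per subexpression:
Each of the 4 symbol leaves contributes 0 ε-transitions.
  a|c|b = 6 ε-transitions
  (a|c|b)b = 7 ε-transitions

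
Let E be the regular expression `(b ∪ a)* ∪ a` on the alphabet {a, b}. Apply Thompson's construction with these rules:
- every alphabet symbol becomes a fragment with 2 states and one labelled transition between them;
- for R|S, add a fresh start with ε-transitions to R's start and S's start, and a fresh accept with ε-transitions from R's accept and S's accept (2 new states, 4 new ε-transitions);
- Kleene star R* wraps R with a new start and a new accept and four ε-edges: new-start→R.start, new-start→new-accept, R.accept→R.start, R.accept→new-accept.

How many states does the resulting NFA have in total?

12

Per subexpression:
Each of the 3 symbol leaves contributes a 2-state fragment.
  b ∪ a : 6 states
  (b ∪ a)* : 8 states
  (b ∪ a)* ∪ a : 12 states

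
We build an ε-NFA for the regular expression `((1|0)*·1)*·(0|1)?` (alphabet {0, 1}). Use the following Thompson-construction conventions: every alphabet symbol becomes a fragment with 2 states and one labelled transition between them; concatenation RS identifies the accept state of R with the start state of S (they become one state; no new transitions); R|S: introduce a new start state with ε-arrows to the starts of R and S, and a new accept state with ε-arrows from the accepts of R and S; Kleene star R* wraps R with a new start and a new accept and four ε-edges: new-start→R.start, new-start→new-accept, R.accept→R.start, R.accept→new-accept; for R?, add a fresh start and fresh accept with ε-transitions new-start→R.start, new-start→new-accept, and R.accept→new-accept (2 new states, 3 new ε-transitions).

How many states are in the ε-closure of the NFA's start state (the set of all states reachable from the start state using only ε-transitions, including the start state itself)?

11

Compute the ε-closure size of each fragment's start state recursively; a symbol fragment's start has no outgoing ε-edge, so its closure is just itself (size 1).
  1|0 : new start ε-reaches every alternative's start; none of them accept ε, so the new accept is not reached: |ε-closure| = 1 + 1 + 1 = 3
  (1|0)* : the star's fresh start ε-reaches both the body's start and the fresh accept: |ε-closure| = 2 + 3 = 5
  (1|0)*·1 : |ε-closure| = 5 + (1−1) = 5 (closure spills across the concat boundary because the left factor accepts ε)
  ((1|0)*·1)* : the star's fresh start ε-reaches both the body's start and the fresh accept: |ε-closure| = 2 + 5 = 7
  0|1 : new start ε-reaches every alternative's start; none of them accept ε, so the new accept is not reached: |ε-closure| = 1 + 1 + 1 = 3
  (0|1)? : |ε-closure| = 1 (new start) + 3 (body) + 1 (new accept, via ε) = 5
  ((1|0)*·1)*·(0|1)? : the left operand accepts ε, so the closure extends into the next operand (the shared merged state is already counted); |ε-closure| = 7 + (5−1) = 11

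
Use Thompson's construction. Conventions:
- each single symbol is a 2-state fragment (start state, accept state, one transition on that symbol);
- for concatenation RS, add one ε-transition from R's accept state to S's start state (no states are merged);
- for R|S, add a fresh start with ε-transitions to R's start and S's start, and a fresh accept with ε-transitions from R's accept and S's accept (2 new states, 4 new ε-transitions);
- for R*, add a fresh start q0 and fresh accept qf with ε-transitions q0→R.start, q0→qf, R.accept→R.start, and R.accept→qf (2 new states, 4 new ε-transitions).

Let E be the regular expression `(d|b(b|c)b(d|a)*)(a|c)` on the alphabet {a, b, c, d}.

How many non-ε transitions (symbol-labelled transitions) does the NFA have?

Recursing over subexpressions:
Each of the 9 symbol leaves contributes exactly 1 symbol transition.
  b|c = 2 symbol transitions
  d|a = 2 symbol transitions
  (d|a)* = 2 symbol transitions
  b(b|c)b(d|a)* = 6 symbol transitions
  d|b(b|c)b(d|a)* = 7 symbol transitions
  a|c = 2 symbol transitions
  (d|b(b|c)b(d|a)*)(a|c) = 9 symbol transitions

9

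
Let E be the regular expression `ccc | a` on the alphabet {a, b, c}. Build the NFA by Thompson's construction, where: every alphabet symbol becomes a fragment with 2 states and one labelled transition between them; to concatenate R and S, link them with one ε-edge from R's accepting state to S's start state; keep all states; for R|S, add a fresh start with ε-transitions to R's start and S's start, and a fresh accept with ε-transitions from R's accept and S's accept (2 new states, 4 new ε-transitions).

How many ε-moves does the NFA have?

Bottom-up over the parse tree:
Each of the 4 symbol leaves contributes 0 ε-transitions.
  ccc → 2 ε-transitions
  ccc | a → 6 ε-transitions

6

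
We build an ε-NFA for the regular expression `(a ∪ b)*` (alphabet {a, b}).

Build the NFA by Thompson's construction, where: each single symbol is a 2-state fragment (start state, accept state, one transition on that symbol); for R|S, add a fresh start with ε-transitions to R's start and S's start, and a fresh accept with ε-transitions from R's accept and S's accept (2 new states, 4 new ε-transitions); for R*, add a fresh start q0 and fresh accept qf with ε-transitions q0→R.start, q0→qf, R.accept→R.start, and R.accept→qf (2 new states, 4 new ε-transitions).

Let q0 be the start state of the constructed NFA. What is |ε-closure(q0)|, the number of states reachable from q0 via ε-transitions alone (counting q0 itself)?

5

Let C(F) = |ε-closure(F.start)| within fragment F, and note whether F accepts ε. Symbol fragments have C = 1 and do not accept ε. Then:
  a ∪ b — new start ε-reaches every alternative's start; none of them accept ε, so the new accept is not reached: |closure| = 1 + 1 + 1 = 3
  (a ∪ b)* — the star's fresh start ε-reaches both the body's start and the fresh accept: |closure| = 2 + 3 = 5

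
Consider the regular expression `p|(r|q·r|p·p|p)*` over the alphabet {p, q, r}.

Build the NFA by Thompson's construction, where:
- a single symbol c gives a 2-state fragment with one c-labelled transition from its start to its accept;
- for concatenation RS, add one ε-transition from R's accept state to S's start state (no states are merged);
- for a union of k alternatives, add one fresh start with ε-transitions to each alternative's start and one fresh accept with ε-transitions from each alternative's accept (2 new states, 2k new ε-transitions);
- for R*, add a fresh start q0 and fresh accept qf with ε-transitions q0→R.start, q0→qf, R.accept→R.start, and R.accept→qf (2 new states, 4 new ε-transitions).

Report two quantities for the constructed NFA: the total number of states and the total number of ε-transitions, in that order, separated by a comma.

20, 18

By structural recursion:
Each of the 7 symbol leaves contributes 2 states and 0 ε-transitions.
  q·r : 4 states, 1 ε-transition
  p·p : 4 states, 1 ε-transition
  r|q·r|p·p|p : 14 states, 10 ε-transitions
  (r|q·r|p·p|p)* : 16 states, 14 ε-transitions
  p|(r|q·r|p·p|p)* : 20 states, 18 ε-transitions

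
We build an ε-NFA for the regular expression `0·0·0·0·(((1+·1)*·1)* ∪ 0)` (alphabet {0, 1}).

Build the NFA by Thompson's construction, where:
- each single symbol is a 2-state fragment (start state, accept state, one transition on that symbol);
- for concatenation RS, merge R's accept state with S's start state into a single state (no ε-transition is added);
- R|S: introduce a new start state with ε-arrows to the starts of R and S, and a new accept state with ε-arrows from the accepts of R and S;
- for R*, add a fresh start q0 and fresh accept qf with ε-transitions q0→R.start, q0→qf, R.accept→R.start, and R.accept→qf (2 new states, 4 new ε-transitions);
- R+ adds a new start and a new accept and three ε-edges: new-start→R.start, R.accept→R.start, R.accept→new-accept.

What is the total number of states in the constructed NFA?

Bottom-up over the parse tree:
Each of the 8 symbol leaves contributes a 2-state fragment.
  1+ : 4 states
  1+·1 : 5 states
  (1+·1)* : 7 states
  (1+·1)*·1 : 8 states
  ((1+·1)*·1)* : 10 states
  ((1+·1)*·1)* ∪ 0 : 14 states
  0·0·0·0·(((1+·1)*·1)* ∪ 0) : 18 states

18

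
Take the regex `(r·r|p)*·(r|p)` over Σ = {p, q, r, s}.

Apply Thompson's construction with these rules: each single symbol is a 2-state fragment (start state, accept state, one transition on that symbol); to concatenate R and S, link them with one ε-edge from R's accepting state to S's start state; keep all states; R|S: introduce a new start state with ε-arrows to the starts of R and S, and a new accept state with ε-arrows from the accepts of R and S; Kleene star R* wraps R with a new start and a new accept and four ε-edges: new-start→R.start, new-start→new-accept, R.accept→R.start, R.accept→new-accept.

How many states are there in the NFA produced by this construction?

Recursing over subexpressions:
Each of the 5 symbol leaves contributes a 2-state fragment.
  r·r : 4 states
  r·r|p : 8 states
  (r·r|p)* : 10 states
  r|p : 6 states
  (r·r|p)*·(r|p) : 16 states

16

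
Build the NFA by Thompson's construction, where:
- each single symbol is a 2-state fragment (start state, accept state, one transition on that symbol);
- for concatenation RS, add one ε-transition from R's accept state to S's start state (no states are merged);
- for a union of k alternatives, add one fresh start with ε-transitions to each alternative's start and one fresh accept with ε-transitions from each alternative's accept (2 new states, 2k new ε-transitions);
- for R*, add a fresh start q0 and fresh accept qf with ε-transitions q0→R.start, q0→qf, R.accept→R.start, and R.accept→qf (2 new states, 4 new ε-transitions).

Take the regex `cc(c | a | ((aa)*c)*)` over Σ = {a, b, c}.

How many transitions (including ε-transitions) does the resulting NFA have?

25

Per subexpression:
Each of the 7 symbol leaves contributes 1 transition (1 symbol, 0 ε).
  aa = 3 transitions (2 symbol, 1 ε)
  (aa)* = 7 transitions (2 symbol, 5 ε)
  (aa)*c = 9 transitions (3 symbol, 6 ε)
  ((aa)*c)* = 13 transitions (3 symbol, 10 ε)
  c | a | ((aa)*c)* = 21 transitions (5 symbol, 16 ε)
  cc(c | a | ((aa)*c)*) = 25 transitions (7 symbol, 18 ε)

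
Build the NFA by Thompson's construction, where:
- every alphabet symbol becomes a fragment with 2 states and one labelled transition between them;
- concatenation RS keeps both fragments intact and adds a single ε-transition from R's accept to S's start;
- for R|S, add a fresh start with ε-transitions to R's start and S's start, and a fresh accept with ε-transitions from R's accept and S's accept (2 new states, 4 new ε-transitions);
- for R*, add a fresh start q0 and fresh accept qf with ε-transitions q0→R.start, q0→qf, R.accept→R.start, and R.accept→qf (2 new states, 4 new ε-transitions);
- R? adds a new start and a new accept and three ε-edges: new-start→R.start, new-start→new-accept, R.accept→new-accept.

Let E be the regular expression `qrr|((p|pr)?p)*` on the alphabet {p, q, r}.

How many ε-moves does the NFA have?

Building bottom-up:
Each of the 7 symbol leaves contributes 0 ε-transitions.
  qrr : 2 ε-transitions
  pr : 1 ε-transition
  p|pr : 5 ε-transitions
  (p|pr)? : 8 ε-transitions
  (p|pr)?p : 9 ε-transitions
  ((p|pr)?p)* : 13 ε-transitions
  qrr|((p|pr)?p)* : 19 ε-transitions

19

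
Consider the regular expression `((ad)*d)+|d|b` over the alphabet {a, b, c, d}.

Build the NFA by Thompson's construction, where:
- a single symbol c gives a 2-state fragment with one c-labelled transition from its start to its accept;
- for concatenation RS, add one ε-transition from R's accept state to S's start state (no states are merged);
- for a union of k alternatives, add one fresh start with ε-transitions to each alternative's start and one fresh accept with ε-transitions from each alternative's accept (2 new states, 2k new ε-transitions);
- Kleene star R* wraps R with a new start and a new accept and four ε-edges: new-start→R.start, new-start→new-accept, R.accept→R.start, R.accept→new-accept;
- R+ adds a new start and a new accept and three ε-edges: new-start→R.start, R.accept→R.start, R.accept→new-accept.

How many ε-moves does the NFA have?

By structural recursion:
Each of the 5 symbol leaves contributes 0 ε-transitions.
  ad → 1 ε-transition
  (ad)* → 5 ε-transitions
  (ad)*d → 6 ε-transitions
  ((ad)*d)+ → 9 ε-transitions
  ((ad)*d)+|d|b → 15 ε-transitions

15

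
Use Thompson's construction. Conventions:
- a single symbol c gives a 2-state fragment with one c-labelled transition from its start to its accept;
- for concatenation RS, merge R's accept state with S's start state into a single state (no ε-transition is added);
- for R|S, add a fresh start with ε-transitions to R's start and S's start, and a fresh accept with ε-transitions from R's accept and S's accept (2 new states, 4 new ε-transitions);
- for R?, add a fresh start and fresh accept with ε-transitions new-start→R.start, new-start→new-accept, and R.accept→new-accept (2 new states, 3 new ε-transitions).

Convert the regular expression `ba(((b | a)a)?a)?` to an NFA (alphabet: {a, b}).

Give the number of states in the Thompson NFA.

14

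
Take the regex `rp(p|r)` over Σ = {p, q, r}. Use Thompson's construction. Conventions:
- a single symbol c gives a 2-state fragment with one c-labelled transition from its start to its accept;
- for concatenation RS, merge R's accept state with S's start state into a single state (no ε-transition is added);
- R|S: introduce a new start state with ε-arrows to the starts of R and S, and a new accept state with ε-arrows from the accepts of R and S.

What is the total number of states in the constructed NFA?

8

By structural recursion:
Each of the 4 symbol leaves contributes a 2-state fragment.
  p|r — 6 states
  rp(p|r) — 8 states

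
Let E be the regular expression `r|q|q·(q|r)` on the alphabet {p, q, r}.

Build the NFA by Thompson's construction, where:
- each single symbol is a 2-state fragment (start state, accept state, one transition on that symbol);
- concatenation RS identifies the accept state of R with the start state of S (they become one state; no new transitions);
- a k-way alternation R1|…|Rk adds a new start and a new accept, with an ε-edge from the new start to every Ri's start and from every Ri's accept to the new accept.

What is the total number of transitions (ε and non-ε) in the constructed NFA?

Bottom-up over the parse tree:
Each of the 5 symbol leaves contributes 1 transition (1 symbol, 0 ε).
  q|r — 6 transitions (2 symbol, 4 ε)
  q·(q|r) — 7 transitions (3 symbol, 4 ε)
  r|q|q·(q|r) — 15 transitions (5 symbol, 10 ε)

15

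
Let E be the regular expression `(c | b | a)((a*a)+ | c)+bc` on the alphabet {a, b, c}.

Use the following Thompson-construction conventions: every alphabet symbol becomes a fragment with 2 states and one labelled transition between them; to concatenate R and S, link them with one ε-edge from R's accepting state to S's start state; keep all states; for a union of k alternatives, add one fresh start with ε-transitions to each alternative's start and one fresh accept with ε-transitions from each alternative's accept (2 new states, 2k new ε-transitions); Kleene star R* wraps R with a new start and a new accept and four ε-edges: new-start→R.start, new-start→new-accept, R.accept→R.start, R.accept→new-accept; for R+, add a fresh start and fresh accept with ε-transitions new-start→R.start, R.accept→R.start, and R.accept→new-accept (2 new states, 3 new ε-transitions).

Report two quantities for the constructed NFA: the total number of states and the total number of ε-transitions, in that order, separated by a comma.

Per subexpression:
Each of the 8 symbol leaves contributes 2 states and 0 ε-transitions.
  c | b | a : 8 states, 6 ε-transitions
  a* : 4 states, 4 ε-transitions
  a*a : 6 states, 5 ε-transitions
  (a*a)+ : 8 states, 8 ε-transitions
  (a*a)+ | c : 12 states, 12 ε-transitions
  ((a*a)+ | c)+ : 14 states, 15 ε-transitions
  (c | b | a)((a*a)+ | c)+bc : 26 states, 24 ε-transitions

26, 24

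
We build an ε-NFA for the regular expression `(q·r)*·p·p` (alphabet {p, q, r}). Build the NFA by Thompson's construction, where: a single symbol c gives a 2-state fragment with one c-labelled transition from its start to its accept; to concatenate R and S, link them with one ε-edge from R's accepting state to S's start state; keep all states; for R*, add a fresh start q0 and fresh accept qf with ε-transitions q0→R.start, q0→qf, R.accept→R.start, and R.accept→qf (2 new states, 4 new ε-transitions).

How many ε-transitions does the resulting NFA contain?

By structural recursion:
Each of the 4 symbol leaves contributes 0 ε-transitions.
  q·r — 1 ε-transition
  (q·r)* — 5 ε-transitions
  (q·r)*·p·p — 7 ε-transitions

7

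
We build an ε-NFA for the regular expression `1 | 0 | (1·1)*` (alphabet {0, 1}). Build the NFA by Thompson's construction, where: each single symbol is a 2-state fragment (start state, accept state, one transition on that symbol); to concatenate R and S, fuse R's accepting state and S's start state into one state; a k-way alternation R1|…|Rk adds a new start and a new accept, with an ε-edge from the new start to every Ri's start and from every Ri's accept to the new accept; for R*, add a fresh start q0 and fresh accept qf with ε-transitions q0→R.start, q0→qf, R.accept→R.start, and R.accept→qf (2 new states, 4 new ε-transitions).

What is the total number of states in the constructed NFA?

By structural recursion:
Each of the 4 symbol leaves contributes a 2-state fragment.
  1·1 = 3 states
  (1·1)* = 5 states
  1 | 0 | (1·1)* = 11 states

11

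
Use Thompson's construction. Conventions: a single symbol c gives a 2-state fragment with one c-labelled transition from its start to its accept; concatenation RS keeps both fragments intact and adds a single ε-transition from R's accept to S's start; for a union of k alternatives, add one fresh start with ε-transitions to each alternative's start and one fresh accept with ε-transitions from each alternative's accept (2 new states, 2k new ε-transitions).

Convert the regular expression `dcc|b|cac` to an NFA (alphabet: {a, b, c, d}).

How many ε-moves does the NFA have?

10

Bottom-up over the parse tree:
Each of the 7 symbol leaves contributes 0 ε-transitions.
  dcc → 2 ε-transitions
  cac → 2 ε-transitions
  dcc|b|cac → 10 ε-transitions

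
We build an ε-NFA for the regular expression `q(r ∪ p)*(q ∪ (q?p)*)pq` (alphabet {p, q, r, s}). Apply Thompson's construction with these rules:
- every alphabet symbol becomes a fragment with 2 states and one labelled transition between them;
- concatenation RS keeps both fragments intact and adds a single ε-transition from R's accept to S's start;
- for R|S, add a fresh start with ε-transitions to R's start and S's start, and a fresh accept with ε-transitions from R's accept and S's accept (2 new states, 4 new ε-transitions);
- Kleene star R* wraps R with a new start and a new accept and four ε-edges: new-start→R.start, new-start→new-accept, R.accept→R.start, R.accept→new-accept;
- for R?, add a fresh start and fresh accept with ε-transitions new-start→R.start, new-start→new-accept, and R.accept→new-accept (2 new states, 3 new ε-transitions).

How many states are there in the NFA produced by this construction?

26

Recursing over subexpressions:
Each of the 8 symbol leaves contributes a 2-state fragment.
  r ∪ p = 6 states
  (r ∪ p)* = 8 states
  q? = 4 states
  q?p = 6 states
  (q?p)* = 8 states
  q ∪ (q?p)* = 12 states
  q(r ∪ p)*(q ∪ (q?p)*)pq = 26 states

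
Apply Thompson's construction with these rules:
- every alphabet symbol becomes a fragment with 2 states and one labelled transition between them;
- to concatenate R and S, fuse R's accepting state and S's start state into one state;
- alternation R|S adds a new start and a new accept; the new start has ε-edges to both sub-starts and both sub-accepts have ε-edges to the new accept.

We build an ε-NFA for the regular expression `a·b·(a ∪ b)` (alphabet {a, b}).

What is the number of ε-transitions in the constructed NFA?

4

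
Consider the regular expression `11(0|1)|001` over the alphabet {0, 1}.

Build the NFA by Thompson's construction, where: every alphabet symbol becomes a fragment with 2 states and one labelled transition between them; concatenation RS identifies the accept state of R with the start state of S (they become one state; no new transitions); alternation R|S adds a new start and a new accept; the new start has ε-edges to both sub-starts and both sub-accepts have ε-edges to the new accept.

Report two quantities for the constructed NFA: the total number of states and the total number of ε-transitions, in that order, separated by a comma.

14, 8

By structural recursion:
Each of the 7 symbol leaves contributes 2 states and 0 ε-transitions.
  0|1 → 6 states, 4 ε-transitions
  11(0|1) → 8 states, 4 ε-transitions
  001 → 4 states, 0 ε-transitions
  11(0|1)|001 → 14 states, 8 ε-transitions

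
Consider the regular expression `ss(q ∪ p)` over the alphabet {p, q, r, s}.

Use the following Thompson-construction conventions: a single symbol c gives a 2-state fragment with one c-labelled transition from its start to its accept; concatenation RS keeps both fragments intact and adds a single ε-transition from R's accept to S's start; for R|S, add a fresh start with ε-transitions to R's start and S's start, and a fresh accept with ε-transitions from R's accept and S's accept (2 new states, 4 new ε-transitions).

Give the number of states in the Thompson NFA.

Building bottom-up:
Each of the 4 symbol leaves contributes a 2-state fragment.
  q ∪ p → 6 states
  ss(q ∪ p) → 10 states

10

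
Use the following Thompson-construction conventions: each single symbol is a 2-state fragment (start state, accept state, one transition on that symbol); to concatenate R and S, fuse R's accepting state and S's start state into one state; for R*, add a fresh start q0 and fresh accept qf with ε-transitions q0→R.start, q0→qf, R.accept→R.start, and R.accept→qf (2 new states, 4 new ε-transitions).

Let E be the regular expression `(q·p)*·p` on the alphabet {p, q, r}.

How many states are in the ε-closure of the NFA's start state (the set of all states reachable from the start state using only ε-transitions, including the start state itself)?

3

Work bottom-up. For each fragment F, track |ε-closure(F.start)| and whether F's accept lies in that closure (i.e. whether F accepts ε). A single-symbol fragment has closure size 1 and does not accept ε.
  q·p — C equals the left operand's closure size = 1 (its accept is not ε-reachable, so the closure stops there)
  (q·p)* — the star's fresh start ε-reaches both the body's start and the fresh accept: C = 2 + 1 = 3
  (q·p)*·p — the left operand accepts ε, so the closure extends into the next operand (the shared merged state is already counted); C = 3 + (1−1) = 3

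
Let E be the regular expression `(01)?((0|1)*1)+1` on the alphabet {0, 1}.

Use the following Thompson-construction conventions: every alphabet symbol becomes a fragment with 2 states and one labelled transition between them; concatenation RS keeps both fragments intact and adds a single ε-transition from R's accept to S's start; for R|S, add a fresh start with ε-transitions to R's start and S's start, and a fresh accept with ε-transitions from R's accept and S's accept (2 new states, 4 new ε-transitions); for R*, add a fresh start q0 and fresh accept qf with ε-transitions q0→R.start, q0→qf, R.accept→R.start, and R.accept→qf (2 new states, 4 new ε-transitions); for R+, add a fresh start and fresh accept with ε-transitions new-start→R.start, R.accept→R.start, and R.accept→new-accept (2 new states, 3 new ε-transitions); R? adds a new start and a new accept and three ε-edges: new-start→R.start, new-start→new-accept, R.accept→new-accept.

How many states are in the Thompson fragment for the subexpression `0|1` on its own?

Fragment for `0|1`:
Each of the 2 symbol leaves contributes a 2-state fragment.
  0|1 : 6 states

6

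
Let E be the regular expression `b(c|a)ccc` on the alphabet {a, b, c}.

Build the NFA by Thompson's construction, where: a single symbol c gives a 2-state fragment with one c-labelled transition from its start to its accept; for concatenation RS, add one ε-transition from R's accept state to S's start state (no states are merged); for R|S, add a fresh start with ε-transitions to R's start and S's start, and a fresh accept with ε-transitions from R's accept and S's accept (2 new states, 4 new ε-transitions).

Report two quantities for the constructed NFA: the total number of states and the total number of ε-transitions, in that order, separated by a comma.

14, 8

Per subexpression:
Each of the 6 symbol leaves contributes 2 states and 0 ε-transitions.
  c|a → 6 states, 4 ε-transitions
  b(c|a)ccc → 14 states, 8 ε-transitions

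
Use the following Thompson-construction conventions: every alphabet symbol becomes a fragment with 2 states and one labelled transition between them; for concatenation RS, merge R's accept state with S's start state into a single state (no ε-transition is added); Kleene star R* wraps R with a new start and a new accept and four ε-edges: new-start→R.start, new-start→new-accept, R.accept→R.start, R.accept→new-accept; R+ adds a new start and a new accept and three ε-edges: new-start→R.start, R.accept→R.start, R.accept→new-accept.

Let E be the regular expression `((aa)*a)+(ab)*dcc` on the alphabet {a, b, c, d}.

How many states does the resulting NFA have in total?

Per subexpression:
Each of the 8 symbol leaves contributes a 2-state fragment.
  aa : 3 states
  (aa)* : 5 states
  (aa)*a : 6 states
  ((aa)*a)+ : 8 states
  ab : 3 states
  (ab)* : 5 states
  ((aa)*a)+(ab)*dcc : 15 states

15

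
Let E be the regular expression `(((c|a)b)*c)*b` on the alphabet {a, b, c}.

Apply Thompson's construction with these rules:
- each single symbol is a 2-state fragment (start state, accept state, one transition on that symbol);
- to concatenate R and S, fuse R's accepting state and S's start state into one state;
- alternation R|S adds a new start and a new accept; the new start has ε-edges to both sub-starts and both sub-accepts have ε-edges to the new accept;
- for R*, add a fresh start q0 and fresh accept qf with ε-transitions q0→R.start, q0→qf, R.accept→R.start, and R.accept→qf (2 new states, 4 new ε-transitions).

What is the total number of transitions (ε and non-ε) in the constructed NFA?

17

Bottom-up over the parse tree:
Each of the 5 symbol leaves contributes 1 transition (1 symbol, 0 ε).
  c|a = 6 transitions (2 symbol, 4 ε)
  (c|a)b = 7 transitions (3 symbol, 4 ε)
  ((c|a)b)* = 11 transitions (3 symbol, 8 ε)
  ((c|a)b)*c = 12 transitions (4 symbol, 8 ε)
  (((c|a)b)*c)* = 16 transitions (4 symbol, 12 ε)
  (((c|a)b)*c)*b = 17 transitions (5 symbol, 12 ε)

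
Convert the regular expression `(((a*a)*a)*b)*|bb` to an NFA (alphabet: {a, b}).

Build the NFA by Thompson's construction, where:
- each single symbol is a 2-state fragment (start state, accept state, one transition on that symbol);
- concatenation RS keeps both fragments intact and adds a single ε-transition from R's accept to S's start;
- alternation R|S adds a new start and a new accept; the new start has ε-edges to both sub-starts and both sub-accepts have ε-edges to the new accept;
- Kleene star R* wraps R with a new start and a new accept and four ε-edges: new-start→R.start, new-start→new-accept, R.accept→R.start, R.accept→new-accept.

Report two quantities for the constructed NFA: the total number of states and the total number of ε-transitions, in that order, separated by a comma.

22, 24

Bottom-up over the parse tree:
Each of the 6 symbol leaves contributes 2 states and 0 ε-transitions.
  a* : 4 states, 4 ε-transitions
  a*a : 6 states, 5 ε-transitions
  (a*a)* : 8 states, 9 ε-transitions
  (a*a)*a : 10 states, 10 ε-transitions
  ((a*a)*a)* : 12 states, 14 ε-transitions
  ((a*a)*a)*b : 14 states, 15 ε-transitions
  (((a*a)*a)*b)* : 16 states, 19 ε-transitions
  bb : 4 states, 1 ε-transition
  (((a*a)*a)*b)*|bb : 22 states, 24 ε-transitions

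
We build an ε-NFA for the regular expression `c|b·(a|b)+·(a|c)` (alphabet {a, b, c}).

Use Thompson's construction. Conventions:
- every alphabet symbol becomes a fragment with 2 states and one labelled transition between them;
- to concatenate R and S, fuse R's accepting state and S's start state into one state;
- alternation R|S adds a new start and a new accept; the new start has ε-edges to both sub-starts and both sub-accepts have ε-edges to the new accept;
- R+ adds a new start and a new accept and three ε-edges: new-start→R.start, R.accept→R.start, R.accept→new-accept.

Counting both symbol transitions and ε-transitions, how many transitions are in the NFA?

By structural recursion:
Each of the 6 symbol leaves contributes 1 transition (1 symbol, 0 ε).
  a|b — 6 transitions (2 symbol, 4 ε)
  (a|b)+ — 9 transitions (2 symbol, 7 ε)
  a|c — 6 transitions (2 symbol, 4 ε)
  b·(a|b)+·(a|c) — 16 transitions (5 symbol, 11 ε)
  c|b·(a|b)+·(a|c) — 21 transitions (6 symbol, 15 ε)

21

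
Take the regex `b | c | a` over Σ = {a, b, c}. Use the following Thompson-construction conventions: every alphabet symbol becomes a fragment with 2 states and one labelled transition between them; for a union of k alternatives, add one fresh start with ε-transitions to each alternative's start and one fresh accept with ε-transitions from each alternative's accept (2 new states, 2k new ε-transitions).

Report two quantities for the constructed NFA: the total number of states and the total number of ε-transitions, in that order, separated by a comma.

8, 6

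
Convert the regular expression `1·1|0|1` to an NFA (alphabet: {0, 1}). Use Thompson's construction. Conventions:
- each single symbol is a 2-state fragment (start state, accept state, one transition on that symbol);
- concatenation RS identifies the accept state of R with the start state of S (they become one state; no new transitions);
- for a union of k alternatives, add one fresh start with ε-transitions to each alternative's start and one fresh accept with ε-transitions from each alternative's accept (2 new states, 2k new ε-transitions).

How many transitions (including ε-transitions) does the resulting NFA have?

10

Bottom-up over the parse tree:
Each of the 4 symbol leaves contributes 1 transition (1 symbol, 0 ε).
  1·1 = 2 transitions (2 symbol, 0 ε)
  1·1|0|1 = 10 transitions (4 symbol, 6 ε)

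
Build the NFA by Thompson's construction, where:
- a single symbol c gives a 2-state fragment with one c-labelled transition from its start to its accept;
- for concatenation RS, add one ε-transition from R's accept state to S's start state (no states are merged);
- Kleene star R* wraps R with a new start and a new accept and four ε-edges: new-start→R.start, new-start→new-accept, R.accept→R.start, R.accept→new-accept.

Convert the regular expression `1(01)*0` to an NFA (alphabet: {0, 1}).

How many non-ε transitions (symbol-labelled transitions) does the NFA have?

4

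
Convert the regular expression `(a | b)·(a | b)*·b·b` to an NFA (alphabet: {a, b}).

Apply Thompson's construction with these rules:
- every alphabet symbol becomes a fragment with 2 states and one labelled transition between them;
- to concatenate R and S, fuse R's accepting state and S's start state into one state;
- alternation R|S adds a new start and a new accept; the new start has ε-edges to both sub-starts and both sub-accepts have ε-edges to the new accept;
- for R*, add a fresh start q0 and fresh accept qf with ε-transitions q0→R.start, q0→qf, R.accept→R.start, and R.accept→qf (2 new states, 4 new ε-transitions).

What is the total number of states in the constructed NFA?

By structural recursion:
Each of the 6 symbol leaves contributes a 2-state fragment.
  a | b : 6 states
  a | b : 6 states
  (a | b)* : 8 states
  (a | b)·(a | b)*·b·b : 15 states

15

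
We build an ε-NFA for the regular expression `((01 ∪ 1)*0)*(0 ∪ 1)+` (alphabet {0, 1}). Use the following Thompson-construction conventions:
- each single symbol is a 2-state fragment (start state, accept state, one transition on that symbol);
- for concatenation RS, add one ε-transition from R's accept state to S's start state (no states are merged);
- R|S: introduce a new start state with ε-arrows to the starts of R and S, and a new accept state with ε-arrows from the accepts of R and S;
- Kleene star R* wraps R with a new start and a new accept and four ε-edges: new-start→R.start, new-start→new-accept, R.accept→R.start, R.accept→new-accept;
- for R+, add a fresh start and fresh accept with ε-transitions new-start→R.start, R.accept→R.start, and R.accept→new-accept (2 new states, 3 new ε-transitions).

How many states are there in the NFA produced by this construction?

Building bottom-up:
Each of the 6 symbol leaves contributes a 2-state fragment.
  01 → 4 states
  01 ∪ 1 → 8 states
  (01 ∪ 1)* → 10 states
  (01 ∪ 1)*0 → 12 states
  ((01 ∪ 1)*0)* → 14 states
  0 ∪ 1 → 6 states
  (0 ∪ 1)+ → 8 states
  ((01 ∪ 1)*0)*(0 ∪ 1)+ → 22 states

22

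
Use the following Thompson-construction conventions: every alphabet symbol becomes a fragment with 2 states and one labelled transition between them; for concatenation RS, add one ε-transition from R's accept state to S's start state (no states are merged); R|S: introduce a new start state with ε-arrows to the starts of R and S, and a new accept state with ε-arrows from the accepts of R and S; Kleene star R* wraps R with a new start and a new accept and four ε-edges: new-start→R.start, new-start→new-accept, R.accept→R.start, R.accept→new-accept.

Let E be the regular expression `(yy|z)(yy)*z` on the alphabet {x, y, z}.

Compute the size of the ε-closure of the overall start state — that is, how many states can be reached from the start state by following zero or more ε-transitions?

Let C(F) = |ε-closure(F.start)| within fragment F, and note whether F accepts ε. Symbol fragments have C = 1 and do not accept ε. Then:
  yy — C equals the left operand's closure size = 1 (its accept is not ε-reachable, so the closure stops there)
  yy|z — new start ε-reaches every alternative's start; none of them accept ε, so the new accept is not reached: C = 1 + 1 + 1 = 3
  yy — C equals the left operand's closure size = 1 (its accept is not ε-reachable, so the closure stops there)
  (yy)* — new start has ε-edges to the inner start and to the new accept, so C = 2 + 1 = 3
  (yy|z)(yy)*z — same as the first factor's closure: C = 3

3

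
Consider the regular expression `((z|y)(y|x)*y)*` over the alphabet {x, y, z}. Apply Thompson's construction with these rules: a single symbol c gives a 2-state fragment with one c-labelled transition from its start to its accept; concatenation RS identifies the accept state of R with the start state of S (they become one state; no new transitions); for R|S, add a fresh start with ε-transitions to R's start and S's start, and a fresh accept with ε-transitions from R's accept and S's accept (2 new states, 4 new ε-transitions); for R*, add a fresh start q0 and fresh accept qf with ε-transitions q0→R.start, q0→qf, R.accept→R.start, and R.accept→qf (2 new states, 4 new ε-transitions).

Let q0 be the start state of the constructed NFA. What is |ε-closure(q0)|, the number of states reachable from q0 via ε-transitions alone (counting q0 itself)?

5

Compute the ε-closure size of each fragment's start state recursively; a symbol fragment's start has no outgoing ε-edge, so its closure is just itself (size 1).
  z|y : |closure| = 1 + 1 + 1 = 3 (the new accept is not ε-reachable since no branch accepts ε)
  y|x : |closure| = 1 + 1 + 1 = 3 (the new accept is not ε-reachable since no branch accepts ε)
  (y|x)* : the star's fresh start ε-reaches both the body's start and the fresh accept: |closure| = 2 + 3 = 5
  (z|y)(y|x)*y : same as the first factor's closure: |closure| = 3
  ((z|y)(y|x)*y)* : new start has ε-edges to the inner start and to the new accept, so |closure| = 2 + 3 = 5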